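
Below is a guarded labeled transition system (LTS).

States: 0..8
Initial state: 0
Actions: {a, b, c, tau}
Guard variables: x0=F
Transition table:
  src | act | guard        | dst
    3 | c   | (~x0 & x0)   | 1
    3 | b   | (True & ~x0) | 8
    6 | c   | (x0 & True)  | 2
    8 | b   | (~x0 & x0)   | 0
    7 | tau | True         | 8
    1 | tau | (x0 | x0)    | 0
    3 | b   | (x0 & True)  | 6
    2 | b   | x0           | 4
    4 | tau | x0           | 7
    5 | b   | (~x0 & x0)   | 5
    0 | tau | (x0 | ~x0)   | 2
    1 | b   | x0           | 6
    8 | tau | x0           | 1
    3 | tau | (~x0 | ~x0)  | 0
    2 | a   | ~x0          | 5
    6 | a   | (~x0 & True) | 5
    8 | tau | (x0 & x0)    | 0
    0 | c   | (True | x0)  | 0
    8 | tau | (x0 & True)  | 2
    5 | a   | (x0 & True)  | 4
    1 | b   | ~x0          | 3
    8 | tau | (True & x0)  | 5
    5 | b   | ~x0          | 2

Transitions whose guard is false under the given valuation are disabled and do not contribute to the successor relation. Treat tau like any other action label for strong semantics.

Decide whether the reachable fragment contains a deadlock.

Reachable = {0,2,5}
  0: c→0  tau→2  [deg 2]
  2: a→5  [deg 1]
  5: b→2  [deg 1]

Answer: DEADLOCK-FREE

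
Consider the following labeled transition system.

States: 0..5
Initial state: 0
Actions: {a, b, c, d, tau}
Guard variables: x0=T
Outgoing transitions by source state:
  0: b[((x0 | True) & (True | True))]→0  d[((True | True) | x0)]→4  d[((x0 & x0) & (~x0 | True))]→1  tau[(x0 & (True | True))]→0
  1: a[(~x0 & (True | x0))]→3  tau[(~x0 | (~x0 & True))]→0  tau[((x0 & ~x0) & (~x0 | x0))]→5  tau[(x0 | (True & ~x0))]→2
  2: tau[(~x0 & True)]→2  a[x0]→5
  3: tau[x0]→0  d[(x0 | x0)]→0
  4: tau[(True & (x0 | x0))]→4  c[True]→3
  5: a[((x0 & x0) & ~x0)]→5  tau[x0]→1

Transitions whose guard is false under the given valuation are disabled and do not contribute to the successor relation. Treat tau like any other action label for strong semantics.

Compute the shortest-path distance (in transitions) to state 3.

Answer: 2

Analysis:
Layered search for 3:
  Layer 0: {0}
  Layer 1: {1,4}
  Layer 2: {2,3}
3 enters at depth 2; path d·c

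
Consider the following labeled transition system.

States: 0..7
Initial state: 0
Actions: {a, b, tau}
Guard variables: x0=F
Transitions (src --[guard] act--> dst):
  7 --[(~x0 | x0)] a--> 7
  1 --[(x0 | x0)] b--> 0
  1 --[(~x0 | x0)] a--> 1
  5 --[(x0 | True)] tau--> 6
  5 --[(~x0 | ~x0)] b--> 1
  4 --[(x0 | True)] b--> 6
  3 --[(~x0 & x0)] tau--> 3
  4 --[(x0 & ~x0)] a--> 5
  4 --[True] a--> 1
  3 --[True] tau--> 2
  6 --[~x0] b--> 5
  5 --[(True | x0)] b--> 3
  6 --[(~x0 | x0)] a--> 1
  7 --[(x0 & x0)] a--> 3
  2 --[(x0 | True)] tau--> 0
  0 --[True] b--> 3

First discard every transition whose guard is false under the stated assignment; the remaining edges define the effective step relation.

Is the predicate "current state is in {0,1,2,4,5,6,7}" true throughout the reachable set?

Answer: INVARIANT VIOLATED at state 3

Working:
Inv-set: {0,1,2,4,5,6,7}
Reach set: {0,2,3}
  0: ok
  2: ok
  3: outside
counterexample path to 3: b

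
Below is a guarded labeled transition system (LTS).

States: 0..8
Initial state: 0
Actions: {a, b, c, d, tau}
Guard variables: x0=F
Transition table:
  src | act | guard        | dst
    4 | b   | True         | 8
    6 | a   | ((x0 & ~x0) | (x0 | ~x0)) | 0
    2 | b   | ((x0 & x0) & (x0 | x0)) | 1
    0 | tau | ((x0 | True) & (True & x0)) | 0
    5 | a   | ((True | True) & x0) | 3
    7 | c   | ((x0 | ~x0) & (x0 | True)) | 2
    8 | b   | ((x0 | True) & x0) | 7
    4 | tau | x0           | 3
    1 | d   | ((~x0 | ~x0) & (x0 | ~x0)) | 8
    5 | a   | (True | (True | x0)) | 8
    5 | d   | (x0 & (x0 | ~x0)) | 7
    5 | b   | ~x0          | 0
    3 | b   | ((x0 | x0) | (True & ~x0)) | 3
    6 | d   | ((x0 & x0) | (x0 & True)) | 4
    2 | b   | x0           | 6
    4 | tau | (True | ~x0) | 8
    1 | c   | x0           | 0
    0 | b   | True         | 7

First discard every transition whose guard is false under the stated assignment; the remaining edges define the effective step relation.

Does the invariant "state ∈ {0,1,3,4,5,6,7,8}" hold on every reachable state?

Answer: INVARIANT VIOLATED at state 2

Trace:
Inv-set: {0,1,3,4,5,6,7,8}
Reachable = {0,2,7}
  0: ok
  2: ✗ unsafe
  7: ok
witness against invariant: b·c → 2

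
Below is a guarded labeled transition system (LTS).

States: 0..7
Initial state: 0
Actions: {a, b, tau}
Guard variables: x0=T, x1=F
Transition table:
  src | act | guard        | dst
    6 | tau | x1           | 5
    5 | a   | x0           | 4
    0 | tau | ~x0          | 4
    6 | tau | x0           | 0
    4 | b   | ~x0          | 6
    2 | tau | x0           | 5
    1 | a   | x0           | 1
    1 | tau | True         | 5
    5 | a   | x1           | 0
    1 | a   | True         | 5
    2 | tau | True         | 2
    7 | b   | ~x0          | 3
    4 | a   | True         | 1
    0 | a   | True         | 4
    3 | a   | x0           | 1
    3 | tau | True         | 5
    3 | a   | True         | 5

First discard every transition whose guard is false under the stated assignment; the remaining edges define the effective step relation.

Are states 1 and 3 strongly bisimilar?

Compute ~ classes (split until stable):
  round 0: {{0,1,2,3,4,5,6,7}}
  round 1: {{0,4,5},{1,3},{2,6},{7}}
  round 2: {{0,5},{1,3},{2},{4},{6},{7}}
6 equivalence class(es) (converged in 3)
[1]={1,3}  [3]={1,3}

Answer: BISIMILAR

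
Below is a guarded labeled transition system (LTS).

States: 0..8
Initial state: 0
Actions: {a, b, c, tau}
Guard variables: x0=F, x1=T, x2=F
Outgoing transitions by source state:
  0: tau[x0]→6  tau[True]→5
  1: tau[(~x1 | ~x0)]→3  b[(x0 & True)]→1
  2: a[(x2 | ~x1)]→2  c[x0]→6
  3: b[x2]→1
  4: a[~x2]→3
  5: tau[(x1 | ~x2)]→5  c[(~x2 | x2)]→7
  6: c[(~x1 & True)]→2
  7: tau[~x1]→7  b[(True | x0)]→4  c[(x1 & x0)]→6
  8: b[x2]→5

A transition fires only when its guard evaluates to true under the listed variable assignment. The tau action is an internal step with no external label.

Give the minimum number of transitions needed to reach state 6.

Answer: UNREACHABLE

Analysis:
Layered search for 6:
  depth 0: {0}
  depth 1: {5}
  depth 2: {7}
  depth 3: {4}
  depth 4: {3}
6 never appears.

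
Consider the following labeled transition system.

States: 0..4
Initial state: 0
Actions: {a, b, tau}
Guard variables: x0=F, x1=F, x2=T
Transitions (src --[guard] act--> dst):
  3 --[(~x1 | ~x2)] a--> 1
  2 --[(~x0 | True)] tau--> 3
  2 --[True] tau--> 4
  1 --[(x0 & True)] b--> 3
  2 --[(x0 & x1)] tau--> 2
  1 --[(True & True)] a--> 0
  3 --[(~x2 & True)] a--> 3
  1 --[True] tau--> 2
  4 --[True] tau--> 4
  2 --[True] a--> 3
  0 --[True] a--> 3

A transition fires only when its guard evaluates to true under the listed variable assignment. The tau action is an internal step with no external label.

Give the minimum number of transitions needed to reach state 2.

Answer: 3

Working:
BFS to 2:
  Layer 0: {0}
  Layer 1: {3}
  Layer 2: {1}
  Layer 3: {2}
depth(2)=3, e.g. a·a·tau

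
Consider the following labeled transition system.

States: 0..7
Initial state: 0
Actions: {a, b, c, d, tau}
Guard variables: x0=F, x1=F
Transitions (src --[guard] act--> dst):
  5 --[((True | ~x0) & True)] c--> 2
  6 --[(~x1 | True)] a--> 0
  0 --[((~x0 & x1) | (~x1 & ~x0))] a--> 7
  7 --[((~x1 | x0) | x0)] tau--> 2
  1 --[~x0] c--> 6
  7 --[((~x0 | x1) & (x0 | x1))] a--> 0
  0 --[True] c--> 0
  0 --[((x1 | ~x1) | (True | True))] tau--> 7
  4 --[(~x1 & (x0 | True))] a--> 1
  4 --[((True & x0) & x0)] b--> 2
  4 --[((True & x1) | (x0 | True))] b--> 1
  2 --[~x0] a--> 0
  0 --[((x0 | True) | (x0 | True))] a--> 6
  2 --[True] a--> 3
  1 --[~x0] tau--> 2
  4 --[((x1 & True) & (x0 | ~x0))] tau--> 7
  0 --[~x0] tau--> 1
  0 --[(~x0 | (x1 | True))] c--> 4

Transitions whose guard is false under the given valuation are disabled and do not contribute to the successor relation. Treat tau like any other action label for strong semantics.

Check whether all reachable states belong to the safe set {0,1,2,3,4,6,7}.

Answer: INVARIANT HOLDS

Working:
Safe = {0,1,2,3,4,6,7}
R = {0,1,2,3,4,6,7}
  0: safe
  1: safe
  2: safe
  3: safe
  4: safe
  6: safe
  7: safe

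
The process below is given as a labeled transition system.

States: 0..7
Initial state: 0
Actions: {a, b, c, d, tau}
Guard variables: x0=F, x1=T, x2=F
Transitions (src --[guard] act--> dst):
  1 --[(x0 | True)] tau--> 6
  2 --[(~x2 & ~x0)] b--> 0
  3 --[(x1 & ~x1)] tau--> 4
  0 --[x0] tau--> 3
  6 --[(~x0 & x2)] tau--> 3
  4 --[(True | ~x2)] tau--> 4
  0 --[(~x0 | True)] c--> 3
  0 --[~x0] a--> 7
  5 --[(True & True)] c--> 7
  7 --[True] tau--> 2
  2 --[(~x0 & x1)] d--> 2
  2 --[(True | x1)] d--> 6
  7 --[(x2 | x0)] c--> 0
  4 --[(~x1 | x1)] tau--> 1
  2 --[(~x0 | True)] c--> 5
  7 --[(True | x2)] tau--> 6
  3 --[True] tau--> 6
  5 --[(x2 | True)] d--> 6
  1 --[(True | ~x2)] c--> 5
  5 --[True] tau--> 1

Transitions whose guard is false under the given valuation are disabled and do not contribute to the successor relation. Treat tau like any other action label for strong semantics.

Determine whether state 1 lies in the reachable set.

Answer: REACHABLE

Analysis:
16 transition(s) survive guard evaluation.
Layer 0: {0}
Layer 1: {3,7}  now seen {0,3,7}
Layer 2: {2,6}  now seen {0,2,3,6,7}
Layer 3: {5}  now seen {0,2,3,5,6,7}
Layer 4: {1}  now seen {0,1,2,3,5,6,7}
Reach set: {0,1,2,3,5,6,7}
trace reaching 1: a·tau·c·tau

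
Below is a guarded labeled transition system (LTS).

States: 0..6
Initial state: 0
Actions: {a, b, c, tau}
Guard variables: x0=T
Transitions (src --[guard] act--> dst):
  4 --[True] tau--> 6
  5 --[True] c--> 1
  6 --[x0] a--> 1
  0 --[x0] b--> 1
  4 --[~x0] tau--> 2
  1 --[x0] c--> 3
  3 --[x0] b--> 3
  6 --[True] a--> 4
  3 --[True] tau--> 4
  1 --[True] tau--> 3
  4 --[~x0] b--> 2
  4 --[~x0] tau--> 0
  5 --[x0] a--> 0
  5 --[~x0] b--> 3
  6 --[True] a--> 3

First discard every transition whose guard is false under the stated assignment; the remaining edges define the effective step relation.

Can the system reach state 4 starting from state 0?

Answer: REACHABLE

Trace:
11 transition(s) survive guard evaluation.
Layer 0: {0}
Layer 1: {1}  now seen {0,1}
Layer 2: {3}  now seen {0,1,3}
Layer 3: {4}  now seen {0,1,3,4}
Layer 4: {6}  now seen {0,1,3,4,6}
Reach set: {0,1,3,4,6}
witness 4: b·c·tau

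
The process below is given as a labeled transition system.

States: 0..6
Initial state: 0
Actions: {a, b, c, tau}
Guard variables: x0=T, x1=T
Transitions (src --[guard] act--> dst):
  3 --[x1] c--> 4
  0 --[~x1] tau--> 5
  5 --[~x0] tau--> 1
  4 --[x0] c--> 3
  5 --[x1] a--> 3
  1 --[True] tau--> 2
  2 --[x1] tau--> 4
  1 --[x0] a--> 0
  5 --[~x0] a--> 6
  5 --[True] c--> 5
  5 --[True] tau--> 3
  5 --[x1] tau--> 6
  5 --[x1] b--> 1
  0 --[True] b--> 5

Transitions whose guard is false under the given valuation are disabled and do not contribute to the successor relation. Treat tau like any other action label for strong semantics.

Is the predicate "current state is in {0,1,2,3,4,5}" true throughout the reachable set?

Answer: INVARIANT VIOLATED at state 6

Analysis:
Inv-set: {0,1,2,3,4,5}
Reachable = {0,1,2,3,4,5,6}
  0: safe
  1: safe
  2: safe
  3: safe
  4: safe
  5: safe
  6: VIOLATES
witness against invariant: b·tau → 6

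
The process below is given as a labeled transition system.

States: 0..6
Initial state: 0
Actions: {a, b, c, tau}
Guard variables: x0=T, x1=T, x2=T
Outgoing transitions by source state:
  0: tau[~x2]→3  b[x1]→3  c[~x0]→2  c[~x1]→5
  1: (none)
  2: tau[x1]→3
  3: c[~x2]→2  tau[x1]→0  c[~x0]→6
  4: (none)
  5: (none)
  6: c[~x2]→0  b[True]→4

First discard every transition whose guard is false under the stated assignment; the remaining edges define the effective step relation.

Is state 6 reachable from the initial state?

4 transition(s) survive guard evaluation.
L0 = {0}
L1 = {3}  cumulative {0,3}
Reachable = {0,3}

Answer: UNREACHABLE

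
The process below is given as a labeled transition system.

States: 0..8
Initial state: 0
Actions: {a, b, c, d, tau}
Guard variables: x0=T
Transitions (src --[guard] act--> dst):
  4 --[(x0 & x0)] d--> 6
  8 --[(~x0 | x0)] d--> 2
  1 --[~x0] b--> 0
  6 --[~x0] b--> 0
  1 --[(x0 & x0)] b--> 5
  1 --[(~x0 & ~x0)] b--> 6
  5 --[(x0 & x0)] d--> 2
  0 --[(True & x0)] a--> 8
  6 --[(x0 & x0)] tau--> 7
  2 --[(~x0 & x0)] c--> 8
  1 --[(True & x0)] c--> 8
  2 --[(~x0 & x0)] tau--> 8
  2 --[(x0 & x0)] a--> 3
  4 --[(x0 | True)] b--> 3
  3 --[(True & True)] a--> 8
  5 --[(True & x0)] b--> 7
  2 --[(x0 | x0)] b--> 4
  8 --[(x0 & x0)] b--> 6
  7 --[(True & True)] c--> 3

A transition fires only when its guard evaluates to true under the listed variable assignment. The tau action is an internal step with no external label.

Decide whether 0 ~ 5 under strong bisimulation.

Answer: NOT BISIMILAR

Analysis:
Refine partition for ~:
  π0 = {{0,1,2,3,4,5,6,7,8}}
  π1 = {{0,3},{1},{2},{4,5,8},{6},{7}}
  π2 = {{0,3},{1},{2},{4},{5},{6},{7},{8}}
Fixed point at round 3; 8 class(es).
class of 0: {0,3}; class of 5: {5}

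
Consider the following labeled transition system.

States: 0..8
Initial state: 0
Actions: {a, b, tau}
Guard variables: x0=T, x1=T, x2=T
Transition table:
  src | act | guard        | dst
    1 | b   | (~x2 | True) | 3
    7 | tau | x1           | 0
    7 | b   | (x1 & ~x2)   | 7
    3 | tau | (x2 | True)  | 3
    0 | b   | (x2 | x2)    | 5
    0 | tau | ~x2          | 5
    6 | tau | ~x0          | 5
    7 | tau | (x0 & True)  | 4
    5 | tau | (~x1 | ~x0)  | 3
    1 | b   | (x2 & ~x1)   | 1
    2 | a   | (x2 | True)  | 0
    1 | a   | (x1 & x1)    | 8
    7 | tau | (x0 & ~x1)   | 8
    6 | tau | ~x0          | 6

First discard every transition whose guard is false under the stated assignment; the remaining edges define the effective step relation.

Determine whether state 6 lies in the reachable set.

Answer: UNREACHABLE

Working:
7 transition(s) survive guard evaluation.
L0 = {0}
L1 = {5}  cumulative {0,5}
Reachable = {0,5}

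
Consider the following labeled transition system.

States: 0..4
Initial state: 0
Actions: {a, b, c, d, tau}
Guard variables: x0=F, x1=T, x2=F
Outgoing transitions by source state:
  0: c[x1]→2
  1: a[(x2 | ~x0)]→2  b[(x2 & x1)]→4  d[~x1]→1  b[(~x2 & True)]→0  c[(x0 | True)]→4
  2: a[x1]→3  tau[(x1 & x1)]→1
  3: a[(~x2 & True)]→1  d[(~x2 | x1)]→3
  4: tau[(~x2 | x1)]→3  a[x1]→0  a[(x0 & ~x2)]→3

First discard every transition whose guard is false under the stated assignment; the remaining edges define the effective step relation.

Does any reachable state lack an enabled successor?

Answer: DEADLOCK-FREE

Analysis:
Reachable = {0,1,2,3,4}
  0: c→2  [1 exit(s)]
  1: a→2  b→0  c→4  [3 exit(s)]
  2: a→3  tau→1  [2 exit(s)]
  3: a→1  d→3  [2 exit(s)]
  4: a→0  tau→3  [2 exit(s)]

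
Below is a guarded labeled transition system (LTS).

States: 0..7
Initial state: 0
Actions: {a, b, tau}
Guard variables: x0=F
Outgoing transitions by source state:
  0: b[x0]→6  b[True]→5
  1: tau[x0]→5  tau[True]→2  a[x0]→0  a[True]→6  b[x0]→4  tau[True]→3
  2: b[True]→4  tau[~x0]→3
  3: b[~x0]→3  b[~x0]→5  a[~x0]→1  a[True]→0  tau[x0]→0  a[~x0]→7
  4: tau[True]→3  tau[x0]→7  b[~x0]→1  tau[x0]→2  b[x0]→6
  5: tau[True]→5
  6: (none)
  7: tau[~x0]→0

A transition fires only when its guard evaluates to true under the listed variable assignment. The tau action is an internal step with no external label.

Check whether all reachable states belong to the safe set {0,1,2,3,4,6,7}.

Inv-set: {0,1,2,3,4,6,7}
R = {0,5}
  0: ok
  5: VIOLATES
witness against invariant: b → 5

Answer: INVARIANT VIOLATED at state 5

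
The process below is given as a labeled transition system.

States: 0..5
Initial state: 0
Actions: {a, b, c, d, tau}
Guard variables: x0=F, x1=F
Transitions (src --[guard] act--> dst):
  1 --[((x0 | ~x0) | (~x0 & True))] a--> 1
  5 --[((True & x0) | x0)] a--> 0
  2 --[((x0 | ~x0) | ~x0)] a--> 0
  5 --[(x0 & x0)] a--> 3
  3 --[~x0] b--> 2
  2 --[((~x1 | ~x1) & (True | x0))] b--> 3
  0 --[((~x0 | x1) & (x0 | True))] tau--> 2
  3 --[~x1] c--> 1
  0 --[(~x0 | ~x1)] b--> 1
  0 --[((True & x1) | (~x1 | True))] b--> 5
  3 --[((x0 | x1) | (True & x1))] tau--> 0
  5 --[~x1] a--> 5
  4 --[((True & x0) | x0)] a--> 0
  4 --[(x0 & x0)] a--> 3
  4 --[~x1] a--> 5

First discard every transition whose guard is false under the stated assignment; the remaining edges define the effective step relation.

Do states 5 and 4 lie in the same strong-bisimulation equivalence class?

Answer: BISIMILAR

Analysis:
Bisimulation quotient by refinement:
  π0 = {{0,1,2,3,4,5}}
  π1 = {{0},{1,4,5},{2},{3}}
4 equivalence class(es) (converged in 2)
class of 5: {1,4,5}; class of 4: {1,4,5}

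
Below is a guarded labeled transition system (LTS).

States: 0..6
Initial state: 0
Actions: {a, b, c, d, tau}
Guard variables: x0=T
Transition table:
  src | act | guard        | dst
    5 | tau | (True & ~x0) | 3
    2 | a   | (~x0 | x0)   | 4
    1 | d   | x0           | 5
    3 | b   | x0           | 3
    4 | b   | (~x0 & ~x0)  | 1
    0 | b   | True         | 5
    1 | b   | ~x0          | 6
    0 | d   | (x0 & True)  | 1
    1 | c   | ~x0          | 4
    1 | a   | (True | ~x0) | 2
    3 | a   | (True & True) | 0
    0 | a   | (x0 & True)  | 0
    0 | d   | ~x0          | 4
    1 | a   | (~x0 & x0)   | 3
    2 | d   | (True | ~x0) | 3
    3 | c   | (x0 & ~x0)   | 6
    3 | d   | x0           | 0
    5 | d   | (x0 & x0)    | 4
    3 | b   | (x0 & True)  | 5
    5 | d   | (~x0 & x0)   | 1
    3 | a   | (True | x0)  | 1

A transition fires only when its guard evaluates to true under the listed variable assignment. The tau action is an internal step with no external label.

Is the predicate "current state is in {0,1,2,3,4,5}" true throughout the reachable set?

Answer: INVARIANT HOLDS

Working:
Inv-set: {0,1,2,3,4,5}
Reachable = {0,1,2,3,4,5}
  0: ✓
  1: ✓
  2: ✓
  3: ✓
  4: ✓
  5: ✓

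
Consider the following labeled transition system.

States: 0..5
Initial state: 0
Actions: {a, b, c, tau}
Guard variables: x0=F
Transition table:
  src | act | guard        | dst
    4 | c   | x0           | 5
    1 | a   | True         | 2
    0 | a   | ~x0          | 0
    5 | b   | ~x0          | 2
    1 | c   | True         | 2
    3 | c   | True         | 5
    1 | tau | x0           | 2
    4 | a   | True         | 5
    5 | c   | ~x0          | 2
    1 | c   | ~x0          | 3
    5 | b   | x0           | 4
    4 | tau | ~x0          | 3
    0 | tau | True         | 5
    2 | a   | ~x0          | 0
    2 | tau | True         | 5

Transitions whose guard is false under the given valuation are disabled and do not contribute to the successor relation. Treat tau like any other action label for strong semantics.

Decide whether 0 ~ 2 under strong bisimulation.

Answer: BISIMILAR

Analysis:
Compute ~ classes (split until stable):
  P[0] = {{0,1,2,3,4,5}}
  P[1] = {{0,2,4},{1},{3},{5}}
  P[2] = {{0,2},{1},{3},{4},{5}}
Fixed point at round 3; 5 class(es).
[0]={0,2}  [2]={0,2}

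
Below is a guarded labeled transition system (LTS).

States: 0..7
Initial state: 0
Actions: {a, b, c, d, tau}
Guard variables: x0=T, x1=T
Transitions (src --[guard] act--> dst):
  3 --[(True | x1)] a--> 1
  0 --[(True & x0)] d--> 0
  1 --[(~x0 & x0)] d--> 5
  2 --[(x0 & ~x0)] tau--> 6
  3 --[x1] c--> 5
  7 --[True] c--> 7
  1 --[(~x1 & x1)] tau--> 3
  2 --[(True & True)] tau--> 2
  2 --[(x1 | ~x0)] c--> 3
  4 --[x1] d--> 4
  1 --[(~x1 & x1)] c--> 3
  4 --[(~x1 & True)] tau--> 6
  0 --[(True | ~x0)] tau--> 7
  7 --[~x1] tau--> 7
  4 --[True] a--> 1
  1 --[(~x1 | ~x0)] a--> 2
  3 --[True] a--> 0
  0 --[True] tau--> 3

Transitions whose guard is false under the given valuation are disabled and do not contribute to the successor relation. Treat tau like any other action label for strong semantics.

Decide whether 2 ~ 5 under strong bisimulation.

Bisimulation quotient by refinement:
  round 0: {{0,1,2,3,4,5,6,7}}
  round 1: {{0},{1,5,6},{2},{3},{4},{7}}
stable after 2 split(s): 6 block(s)
2∈{2}, 5∈{1,5,6}

Answer: NOT BISIMILAR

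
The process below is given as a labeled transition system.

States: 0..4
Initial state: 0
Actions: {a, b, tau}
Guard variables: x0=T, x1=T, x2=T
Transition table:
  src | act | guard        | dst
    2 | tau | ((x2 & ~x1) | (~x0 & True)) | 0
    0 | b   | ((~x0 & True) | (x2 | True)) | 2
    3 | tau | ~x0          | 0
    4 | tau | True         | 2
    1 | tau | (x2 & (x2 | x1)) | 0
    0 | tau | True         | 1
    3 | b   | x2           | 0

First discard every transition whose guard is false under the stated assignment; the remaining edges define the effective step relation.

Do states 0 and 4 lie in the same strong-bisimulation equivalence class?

Bisimulation quotient by refinement:
  π0 = {{0,1,2,3,4}}
  π1 = {{0},{1,4},{2},{3}}
  π2 = {{0},{1},{2},{3},{4}}
Fixed point at round 3; 5 class(es).
[0]={0}  [4]={4}

Answer: NOT BISIMILAR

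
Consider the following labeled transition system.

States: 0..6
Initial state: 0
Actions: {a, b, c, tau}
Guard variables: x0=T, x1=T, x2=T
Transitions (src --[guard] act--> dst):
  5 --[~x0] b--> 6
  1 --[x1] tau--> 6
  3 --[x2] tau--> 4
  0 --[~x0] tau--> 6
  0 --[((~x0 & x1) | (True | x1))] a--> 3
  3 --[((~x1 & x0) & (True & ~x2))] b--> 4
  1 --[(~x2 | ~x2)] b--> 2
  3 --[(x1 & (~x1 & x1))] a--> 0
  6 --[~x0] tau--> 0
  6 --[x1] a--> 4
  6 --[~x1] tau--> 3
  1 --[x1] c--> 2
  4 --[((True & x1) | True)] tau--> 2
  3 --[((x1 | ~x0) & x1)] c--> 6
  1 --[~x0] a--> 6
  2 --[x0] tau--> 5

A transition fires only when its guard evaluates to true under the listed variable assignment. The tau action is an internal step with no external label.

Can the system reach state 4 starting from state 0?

Guard filter leaves 8 enabled edge(s).
L0 = {0}
L1 = {3}  cumulative {0,3}
L2 = {4,6}  cumulative {0,3,4,6}
L3 = {2}  cumulative {0,2,3,4,6}
L4 = {5}  cumulative {0,2,3,4,5,6}
Reachable = {0,2,3,4,5,6}
trace reaching 4: a·tau

Answer: REACHABLE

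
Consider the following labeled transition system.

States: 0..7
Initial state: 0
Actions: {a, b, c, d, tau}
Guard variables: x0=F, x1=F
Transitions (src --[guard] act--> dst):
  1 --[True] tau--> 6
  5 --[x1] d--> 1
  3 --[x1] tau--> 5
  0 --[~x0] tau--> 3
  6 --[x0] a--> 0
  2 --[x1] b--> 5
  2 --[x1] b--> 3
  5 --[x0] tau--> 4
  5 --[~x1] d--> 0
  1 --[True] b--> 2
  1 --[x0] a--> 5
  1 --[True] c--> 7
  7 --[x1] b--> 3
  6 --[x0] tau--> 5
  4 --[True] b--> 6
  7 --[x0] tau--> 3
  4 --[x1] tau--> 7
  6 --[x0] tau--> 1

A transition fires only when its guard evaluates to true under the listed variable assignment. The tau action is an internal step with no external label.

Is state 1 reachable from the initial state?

Answer: UNREACHABLE

Working:
6 transition(s) survive guard evaluation.
depth 0: {0}
depth 1: {3}  cumulative {0,3}
Reachable = {0,3}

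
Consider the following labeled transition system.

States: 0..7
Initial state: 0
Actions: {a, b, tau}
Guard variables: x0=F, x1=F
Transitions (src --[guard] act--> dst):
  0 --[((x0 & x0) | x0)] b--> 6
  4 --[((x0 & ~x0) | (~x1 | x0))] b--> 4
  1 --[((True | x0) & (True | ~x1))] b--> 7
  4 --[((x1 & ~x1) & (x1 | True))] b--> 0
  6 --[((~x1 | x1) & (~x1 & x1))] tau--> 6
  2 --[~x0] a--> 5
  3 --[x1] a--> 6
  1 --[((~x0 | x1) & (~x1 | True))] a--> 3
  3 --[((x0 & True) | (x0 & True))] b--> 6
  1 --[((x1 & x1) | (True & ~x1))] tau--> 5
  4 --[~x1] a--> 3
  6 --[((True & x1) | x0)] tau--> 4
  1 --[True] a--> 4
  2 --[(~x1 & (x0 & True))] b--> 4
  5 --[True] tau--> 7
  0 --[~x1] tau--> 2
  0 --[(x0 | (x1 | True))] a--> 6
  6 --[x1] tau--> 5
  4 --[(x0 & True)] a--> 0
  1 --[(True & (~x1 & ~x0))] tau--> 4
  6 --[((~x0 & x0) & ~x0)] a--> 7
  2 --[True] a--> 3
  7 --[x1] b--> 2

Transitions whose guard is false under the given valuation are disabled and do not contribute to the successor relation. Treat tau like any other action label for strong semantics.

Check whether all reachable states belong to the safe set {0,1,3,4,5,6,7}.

Answer: INVARIANT VIOLATED at state 2

Working:
Allowed set {0,1,3,4,5,6,7}
Reach set: {0,2,3,5,6,7}
  0: safe
  2: ✗ unsafe
  3: safe
  5: safe
  6: safe
  7: safe
reach 2 via tau — violates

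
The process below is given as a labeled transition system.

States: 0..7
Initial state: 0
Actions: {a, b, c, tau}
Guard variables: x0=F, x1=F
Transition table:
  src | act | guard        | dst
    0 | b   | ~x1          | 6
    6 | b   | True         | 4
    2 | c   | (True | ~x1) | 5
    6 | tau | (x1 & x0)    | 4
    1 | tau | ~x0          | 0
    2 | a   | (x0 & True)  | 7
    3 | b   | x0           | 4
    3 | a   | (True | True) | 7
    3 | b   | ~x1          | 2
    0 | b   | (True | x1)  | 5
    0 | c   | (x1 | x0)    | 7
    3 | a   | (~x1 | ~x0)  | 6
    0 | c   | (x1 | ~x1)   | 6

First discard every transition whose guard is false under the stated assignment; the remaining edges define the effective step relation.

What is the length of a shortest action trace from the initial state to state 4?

Answer: 2

Trace:
Breadth-first toward 4:
  L0 = {0}
  L1 = {5,6}
  L2 = {4}
depth(4)=2, e.g. b·b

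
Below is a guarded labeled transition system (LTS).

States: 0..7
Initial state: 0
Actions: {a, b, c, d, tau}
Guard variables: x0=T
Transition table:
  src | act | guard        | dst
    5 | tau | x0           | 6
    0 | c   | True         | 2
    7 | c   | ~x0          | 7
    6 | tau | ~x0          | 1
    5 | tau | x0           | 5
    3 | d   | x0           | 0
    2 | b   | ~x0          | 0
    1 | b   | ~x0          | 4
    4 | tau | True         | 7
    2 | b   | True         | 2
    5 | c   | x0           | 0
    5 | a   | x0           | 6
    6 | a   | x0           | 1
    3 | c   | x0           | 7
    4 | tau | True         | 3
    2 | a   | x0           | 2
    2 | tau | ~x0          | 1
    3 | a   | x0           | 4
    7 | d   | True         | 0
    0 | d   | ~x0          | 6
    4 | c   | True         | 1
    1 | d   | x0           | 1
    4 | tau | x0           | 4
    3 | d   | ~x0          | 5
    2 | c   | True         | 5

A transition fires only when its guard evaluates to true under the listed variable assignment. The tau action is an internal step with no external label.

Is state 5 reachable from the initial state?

Answer: REACHABLE

Analysis:
Guard filter leaves 18 enabled edge(s).
depth 0: {0}
depth 1: {2}  now seen {0,2}
depth 2: {5}  now seen {0,2,5}
depth 3: {6}  now seen {0,2,5,6}
depth 4: {1}  now seen {0,1,2,5,6}
Reachable = {0,1,2,5,6}
Path to 5: c·c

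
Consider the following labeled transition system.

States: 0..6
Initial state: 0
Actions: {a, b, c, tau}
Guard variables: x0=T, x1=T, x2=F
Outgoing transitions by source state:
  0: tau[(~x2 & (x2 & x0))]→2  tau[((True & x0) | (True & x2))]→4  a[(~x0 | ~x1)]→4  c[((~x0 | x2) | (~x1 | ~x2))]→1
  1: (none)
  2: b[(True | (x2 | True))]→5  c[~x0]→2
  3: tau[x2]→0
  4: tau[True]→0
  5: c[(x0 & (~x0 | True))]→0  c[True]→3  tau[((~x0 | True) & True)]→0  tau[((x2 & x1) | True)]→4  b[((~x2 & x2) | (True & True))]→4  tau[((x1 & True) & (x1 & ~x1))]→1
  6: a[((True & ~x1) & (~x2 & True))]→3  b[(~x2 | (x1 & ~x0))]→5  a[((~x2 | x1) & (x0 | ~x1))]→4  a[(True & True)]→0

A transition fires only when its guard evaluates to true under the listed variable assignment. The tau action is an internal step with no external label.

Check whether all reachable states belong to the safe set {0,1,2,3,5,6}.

Answer: INVARIANT VIOLATED at state 4

Working:
Inv-set: {0,1,2,3,5,6}
R = {0,1,4}
  0: ok
  1: ok
  4: outside
reach 4 via tau — violates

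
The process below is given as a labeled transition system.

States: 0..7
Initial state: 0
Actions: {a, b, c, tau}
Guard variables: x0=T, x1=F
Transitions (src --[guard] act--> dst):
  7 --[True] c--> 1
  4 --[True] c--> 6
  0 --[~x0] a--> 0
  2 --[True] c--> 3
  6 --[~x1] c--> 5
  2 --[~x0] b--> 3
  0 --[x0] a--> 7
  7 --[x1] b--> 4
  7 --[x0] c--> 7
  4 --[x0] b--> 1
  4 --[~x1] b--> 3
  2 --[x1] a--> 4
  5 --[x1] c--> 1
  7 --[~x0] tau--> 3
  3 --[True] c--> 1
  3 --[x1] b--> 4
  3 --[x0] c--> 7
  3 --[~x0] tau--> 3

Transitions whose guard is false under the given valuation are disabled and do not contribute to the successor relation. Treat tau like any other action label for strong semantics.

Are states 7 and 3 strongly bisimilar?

Refine partition for ~:
  π0 = {{0,1,2,3,4,5,6,7}}
  π1 = {{0},{1,5},{2,3,6,7},{4}}
  π2 = {{0},{1,5},{2},{3,7},{4},{6}}
stable after 3 split(s): 6 block(s)
7∈{3,7}, 3∈{3,7}

Answer: BISIMILAR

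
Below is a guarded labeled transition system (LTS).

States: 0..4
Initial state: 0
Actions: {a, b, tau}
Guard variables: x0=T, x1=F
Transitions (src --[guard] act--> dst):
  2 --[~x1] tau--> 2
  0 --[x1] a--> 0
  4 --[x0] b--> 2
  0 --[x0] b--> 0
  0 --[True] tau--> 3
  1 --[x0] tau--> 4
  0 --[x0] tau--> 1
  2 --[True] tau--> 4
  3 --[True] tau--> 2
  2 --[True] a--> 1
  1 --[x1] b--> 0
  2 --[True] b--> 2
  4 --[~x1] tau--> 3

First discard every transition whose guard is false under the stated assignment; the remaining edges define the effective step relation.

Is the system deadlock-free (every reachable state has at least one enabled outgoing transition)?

Reachable = {0,1,2,3,4}
  0: b→0  tau→1  tau→3  [3 out]
  1: tau→4  [1 out]
  2: a→1  b→2  tau→2  tau→4  [4 out]
  3: tau→2  [1 out]
  4: b→2  tau→3  [2 out]

Answer: DEADLOCK-FREE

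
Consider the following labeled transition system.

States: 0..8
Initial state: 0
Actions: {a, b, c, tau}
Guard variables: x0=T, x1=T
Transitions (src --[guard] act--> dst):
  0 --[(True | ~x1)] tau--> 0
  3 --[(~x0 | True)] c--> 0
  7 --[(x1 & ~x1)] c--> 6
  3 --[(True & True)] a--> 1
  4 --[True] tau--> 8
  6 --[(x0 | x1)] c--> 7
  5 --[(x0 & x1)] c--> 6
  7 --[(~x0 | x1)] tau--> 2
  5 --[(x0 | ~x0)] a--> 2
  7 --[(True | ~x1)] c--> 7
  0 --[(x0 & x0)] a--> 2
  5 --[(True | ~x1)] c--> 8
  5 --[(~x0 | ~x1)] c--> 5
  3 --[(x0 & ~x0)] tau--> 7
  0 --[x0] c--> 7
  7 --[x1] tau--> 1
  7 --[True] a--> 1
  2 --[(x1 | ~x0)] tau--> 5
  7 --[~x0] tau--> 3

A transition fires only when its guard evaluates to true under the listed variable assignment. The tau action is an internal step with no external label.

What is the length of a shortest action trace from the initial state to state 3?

Breadth-first toward 3:
  Layer 0: {0}
  Layer 1: {2,7}
  Layer 2: {1,5}
  Layer 3: {6,8}
3 never appears.

Answer: UNREACHABLE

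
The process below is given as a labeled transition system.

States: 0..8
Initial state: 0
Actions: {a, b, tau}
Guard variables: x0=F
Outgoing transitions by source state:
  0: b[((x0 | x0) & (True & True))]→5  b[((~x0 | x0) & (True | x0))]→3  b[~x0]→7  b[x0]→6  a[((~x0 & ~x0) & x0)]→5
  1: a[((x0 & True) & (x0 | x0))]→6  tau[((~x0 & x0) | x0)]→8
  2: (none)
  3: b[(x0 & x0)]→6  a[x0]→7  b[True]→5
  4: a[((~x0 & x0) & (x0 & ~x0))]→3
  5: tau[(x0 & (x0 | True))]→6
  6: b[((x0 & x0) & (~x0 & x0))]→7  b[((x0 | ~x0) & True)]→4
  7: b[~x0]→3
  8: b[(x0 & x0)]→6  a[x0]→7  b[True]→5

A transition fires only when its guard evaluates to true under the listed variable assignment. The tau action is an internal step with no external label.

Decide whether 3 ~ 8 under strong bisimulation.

Answer: BISIMILAR

Trace:
Refine partition for ~:
  π0 = {{0,1,2,3,4,5,6,7,8}}
  π1 = {{0,3,6,7,8},{1,2,4,5}}
  π2 = {{0,7},{1,2,4,5},{3,6,8}}
  π3 = {{0},{1,2,4,5},{3,6,8},{7}}
stable after 4 split(s): 4 block(s)
3∈{3,6,8}, 8∈{3,6,8}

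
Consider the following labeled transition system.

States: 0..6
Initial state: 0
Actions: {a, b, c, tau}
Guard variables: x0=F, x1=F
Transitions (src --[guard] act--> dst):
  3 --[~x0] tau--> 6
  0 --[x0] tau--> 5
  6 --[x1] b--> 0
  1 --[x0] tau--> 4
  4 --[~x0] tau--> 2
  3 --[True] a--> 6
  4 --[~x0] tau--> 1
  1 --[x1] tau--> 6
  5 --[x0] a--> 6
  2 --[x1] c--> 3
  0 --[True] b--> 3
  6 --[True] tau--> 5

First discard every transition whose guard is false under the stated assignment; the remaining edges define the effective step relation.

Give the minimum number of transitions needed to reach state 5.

Answer: 3

Analysis:
BFS to 5:
  L0 = {0}
  L1 = {3}
  L2 = {6}
  L3 = {5}
5 enters at depth 3; path b·a·tau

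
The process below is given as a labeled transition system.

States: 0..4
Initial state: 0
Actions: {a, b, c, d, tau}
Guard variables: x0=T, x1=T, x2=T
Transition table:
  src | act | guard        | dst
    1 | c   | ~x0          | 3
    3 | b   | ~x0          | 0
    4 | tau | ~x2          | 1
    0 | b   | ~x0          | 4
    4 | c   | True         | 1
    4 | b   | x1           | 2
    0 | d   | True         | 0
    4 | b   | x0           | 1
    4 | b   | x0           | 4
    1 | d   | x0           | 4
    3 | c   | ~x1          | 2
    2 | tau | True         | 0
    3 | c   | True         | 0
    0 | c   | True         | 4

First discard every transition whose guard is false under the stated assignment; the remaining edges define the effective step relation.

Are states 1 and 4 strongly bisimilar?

Bisimulation quotient by refinement:
  round 0: {{0,1,2,3,4}}
  round 1: {{0},{1},{2},{3},{4}}
5 equivalence class(es) (converged in 2)
1∈{1}, 4∈{4}

Answer: NOT BISIMILAR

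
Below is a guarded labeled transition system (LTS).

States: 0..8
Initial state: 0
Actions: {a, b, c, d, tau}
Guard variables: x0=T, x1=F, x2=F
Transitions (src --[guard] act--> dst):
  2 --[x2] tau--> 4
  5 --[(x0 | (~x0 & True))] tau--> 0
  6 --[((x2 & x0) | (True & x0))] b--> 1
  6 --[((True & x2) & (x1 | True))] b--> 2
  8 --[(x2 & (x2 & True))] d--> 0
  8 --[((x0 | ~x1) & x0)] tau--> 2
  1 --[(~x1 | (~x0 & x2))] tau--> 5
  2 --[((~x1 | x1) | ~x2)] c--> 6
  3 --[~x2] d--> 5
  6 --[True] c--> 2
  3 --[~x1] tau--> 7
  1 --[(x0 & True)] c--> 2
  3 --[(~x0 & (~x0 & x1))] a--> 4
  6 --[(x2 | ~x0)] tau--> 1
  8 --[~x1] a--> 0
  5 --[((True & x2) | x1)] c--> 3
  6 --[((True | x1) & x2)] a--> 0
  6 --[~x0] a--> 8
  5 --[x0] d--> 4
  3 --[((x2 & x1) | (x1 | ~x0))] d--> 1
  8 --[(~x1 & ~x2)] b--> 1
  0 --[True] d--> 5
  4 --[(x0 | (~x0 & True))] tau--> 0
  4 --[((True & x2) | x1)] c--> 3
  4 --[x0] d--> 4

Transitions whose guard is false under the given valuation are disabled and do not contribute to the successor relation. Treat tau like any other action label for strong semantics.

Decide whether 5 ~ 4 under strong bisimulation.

Answer: BISIMILAR

Working:
Bisimulation quotient by refinement:
  round 0: {{0,1,2,3,4,5,6,7,8}}
  round 1: {{0},{1},{2},{3,4,5},{6},{7},{8}}
  round 2: {{0},{1},{2},{3},{4,5},{6},{7},{8}}
stable after 3 split(s): 8 block(s)
5∈{4,5}, 4∈{4,5}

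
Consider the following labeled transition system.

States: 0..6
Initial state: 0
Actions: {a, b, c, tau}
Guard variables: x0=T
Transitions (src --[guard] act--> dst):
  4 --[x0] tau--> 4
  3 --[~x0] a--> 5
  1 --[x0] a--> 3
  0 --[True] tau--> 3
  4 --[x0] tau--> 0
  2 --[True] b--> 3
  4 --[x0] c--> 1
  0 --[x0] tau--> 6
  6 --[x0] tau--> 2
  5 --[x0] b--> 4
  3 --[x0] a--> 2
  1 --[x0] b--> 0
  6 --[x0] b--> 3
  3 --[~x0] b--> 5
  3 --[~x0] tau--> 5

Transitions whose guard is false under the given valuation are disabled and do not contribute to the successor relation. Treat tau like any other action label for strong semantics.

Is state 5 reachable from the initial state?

Answer: UNREACHABLE

Analysis:
Guard filter leaves 12 enabled edge(s).
Layer 0: {0}
Layer 1: {3,6}  total {0,3,6}
Layer 2: {2}  total {0,2,3,6}
Reach set: {0,2,3,6}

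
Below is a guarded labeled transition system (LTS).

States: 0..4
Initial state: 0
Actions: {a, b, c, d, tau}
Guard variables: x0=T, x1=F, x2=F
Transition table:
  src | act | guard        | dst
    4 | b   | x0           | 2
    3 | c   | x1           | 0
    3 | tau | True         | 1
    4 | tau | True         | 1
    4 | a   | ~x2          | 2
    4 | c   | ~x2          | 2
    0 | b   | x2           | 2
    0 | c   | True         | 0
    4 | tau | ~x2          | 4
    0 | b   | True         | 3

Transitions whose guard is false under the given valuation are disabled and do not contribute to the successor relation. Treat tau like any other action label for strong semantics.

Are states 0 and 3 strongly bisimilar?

Answer: NOT BISIMILAR

Trace:
Refine partition for ~:
  round 0: {{0,1,2,3,4}}
  round 1: {{0},{1,2},{3},{4}}
4 equivalence class(es) (converged in 2)
[0]={0}  [3]={3}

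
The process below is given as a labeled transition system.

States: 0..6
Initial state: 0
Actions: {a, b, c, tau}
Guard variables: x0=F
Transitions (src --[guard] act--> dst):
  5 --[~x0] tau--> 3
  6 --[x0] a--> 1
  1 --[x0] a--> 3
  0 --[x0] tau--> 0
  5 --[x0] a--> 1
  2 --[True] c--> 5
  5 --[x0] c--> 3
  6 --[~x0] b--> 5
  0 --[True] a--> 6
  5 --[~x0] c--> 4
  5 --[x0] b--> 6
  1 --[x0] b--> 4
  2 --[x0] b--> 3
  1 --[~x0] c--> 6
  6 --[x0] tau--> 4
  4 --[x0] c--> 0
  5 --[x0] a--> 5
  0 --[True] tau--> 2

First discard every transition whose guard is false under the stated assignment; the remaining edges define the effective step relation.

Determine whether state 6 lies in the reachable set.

After dropping false guards: 7 live edges.
Layer 0: {0}
Layer 1: {2,6}  cumulative {0,2,6}
Layer 2: {5}  cumulative {0,2,5,6}
Layer 3: {3,4}  cumulative {0,2,3,4,5,6}
Reach set: {0,2,3,4,5,6}
witness 6: a

Answer: REACHABLE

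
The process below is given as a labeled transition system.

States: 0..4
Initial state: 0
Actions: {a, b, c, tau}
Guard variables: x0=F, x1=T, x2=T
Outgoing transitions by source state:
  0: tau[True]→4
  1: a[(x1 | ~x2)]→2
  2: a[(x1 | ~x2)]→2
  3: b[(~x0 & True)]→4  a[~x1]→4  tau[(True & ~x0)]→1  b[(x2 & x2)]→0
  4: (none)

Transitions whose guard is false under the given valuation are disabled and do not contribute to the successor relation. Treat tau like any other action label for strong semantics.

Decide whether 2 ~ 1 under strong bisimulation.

Refine partition for ~:
  P[0] = {{0,1,2,3,4}}
  P[1] = {{0},{1,2},{3},{4}}
4 equivalence class(es) (converged in 2)
2∈{1,2}, 1∈{1,2}

Answer: BISIMILAR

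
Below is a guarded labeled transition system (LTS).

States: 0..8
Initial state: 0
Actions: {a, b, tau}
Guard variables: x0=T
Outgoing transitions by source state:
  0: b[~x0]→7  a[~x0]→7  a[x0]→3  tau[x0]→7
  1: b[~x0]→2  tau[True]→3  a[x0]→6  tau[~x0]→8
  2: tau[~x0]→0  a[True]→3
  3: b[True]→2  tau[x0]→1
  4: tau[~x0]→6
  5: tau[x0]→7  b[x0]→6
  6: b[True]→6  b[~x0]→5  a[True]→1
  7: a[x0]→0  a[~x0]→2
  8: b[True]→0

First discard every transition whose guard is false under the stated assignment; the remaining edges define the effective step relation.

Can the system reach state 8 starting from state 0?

Answer: UNREACHABLE

Analysis:
13 transition(s) survive guard evaluation.
Layer 0: {0}
Layer 1: {3,7}  cumulative {0,3,7}
Layer 2: {1,2}  cumulative {0,1,2,3,7}
Layer 3: {6}  cumulative {0,1,2,3,6,7}
R = {0,1,2,3,6,7}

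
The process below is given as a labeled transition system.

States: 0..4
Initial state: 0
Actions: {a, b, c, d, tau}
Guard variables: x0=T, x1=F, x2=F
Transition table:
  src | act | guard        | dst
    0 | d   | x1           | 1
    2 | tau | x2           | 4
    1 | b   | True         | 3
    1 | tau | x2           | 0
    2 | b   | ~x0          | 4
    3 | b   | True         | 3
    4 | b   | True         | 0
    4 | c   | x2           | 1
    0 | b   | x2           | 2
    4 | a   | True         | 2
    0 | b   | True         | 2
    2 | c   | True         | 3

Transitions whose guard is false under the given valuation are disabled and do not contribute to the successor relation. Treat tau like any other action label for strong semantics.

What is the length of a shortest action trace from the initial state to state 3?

Answer: 2

Analysis:
BFS to 3:
  Layer 0: {0}
  Layer 1: {2}
  Layer 2: {3}
depth(3)=2, e.g. b·c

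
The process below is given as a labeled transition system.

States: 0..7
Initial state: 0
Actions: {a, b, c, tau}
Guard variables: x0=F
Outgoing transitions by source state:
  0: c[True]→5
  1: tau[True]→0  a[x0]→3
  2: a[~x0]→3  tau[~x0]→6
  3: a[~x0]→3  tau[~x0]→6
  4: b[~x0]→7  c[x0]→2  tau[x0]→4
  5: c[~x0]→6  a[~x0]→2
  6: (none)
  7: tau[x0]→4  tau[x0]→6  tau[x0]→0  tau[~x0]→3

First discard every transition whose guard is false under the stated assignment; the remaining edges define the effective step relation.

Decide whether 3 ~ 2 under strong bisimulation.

Compute ~ classes (split until stable):
  P[0] = {{0,1,2,3,4,5,6,7}}
  P[1] = {{0},{1,7},{2,3},{4},{5},{6}}
  P[2] = {{0},{1},{2,3},{4},{5},{6},{7}}
stable after 3 split(s): 7 block(s)
[3]={2,3}  [2]={2,3}

Answer: BISIMILAR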